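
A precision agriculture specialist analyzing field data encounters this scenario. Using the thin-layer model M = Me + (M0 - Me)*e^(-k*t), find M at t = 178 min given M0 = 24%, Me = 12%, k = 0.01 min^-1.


M = Me + (M0 - Me) * e^(-k*t)
  = 12 + (24 - 12) * e^(-0.01*178)
  = 12 + 12 * e^(-1.780)
  = 12 + 12 * 0.16864
  = 12 + 2.0237
  = 14.02%


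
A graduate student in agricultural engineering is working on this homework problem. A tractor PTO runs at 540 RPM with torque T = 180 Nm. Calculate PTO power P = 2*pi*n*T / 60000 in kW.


P = 2*pi*n*T / 60000
  = 2*pi * 540 * 180 / 60000
  = 610725.61 / 60000
  = 10.18 kW


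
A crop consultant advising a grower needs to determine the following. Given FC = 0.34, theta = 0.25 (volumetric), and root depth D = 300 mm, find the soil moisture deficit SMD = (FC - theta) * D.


SMD = (FC - theta) * D
    = (0.34 - 0.25) * 300
    = 0.090 * 300
    = 27 mm


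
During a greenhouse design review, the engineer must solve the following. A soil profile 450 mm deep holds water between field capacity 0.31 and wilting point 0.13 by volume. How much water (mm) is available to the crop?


AW = (FC - WP) * D
   = (0.31 - 0.13) * 450
   = 0.18 * 450
   = 81 mm


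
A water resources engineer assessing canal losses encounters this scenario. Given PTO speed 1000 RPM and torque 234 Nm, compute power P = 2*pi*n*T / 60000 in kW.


P = 2*pi*n*T / 60000
  = 2*pi * 1000 * 234 / 60000
  = 1470265.36 / 60000
  = 24.50 kW


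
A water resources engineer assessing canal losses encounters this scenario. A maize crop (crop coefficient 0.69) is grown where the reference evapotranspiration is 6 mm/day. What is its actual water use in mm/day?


ETc = Kc * ET0
    = 0.69 * 6
    = 4.14 mm/day


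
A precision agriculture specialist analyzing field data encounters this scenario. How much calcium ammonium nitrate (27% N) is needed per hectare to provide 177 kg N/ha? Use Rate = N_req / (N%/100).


Rate = N_required / (N_content / 100)
     = 177 / (27 / 100)
     = 177 / 0.27
     = 655.56 kg/ha


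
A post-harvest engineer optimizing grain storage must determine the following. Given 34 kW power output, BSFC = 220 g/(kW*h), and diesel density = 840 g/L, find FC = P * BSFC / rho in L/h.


FC = P * BSFC / rho_fuel
   = 34 * 220 / 840
   = 7480 / 840
   = 8.90 L/h


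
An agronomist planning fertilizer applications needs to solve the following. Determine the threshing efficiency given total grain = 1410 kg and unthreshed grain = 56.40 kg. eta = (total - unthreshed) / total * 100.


eta = (total - unthreshed) / total * 100
    = (1410 - 56.40) / 1410 * 100
    = 1353.60 / 1410 * 100
    = 96%


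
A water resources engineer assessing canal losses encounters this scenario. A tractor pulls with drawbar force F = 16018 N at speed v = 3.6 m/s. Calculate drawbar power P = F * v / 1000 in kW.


P = F * v / 1000
  = 16018 * 3.6 / 1000
  = 57664.80 / 1000
  = 57.66 kW


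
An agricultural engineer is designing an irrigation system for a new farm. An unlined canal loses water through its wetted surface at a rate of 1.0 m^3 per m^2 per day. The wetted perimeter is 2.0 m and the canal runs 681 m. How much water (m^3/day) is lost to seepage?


S = C * P * L
  = 1.0 * 2.0 * 681
  = 1362 m^3/day


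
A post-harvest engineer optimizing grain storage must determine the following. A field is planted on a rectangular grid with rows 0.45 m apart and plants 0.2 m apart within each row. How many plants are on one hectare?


D = 10000 / (row_sp * plant_sp)
  = 10000 / (0.45 * 0.2)
  = 10000 / 0.0900
  = 111111.11 plants/ha


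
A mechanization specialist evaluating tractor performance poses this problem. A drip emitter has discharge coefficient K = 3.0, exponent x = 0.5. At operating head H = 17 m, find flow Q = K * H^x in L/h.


Q = K * H^x
  = 3.0 * 17^0.5
  = 3.0 * 4.1231
  = 12.37 L/h


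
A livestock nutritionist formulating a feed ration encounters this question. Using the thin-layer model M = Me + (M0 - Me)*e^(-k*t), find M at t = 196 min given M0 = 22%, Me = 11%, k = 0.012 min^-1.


M = Me + (M0 - Me) * e^(-k*t)
  = 11 + (22 - 11) * e^(-0.012*196)
  = 11 + 11 * e^(-2.352)
  = 11 + 11 * 0.09518
  = 11 + 1.0470
  = 12.05%


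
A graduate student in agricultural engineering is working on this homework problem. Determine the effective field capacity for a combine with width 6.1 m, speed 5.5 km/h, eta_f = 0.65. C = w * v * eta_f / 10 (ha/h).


C = w * v * eta_f / 10
  = 6.1 * 5.5 * 0.65 / 10
  = 21.81 / 10
  = 2.18 ha/h


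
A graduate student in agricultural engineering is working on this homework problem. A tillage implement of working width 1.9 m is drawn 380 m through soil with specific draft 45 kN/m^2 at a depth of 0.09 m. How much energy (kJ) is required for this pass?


E = k * d * w * L
  = 45 * 0.09 * 1.9 * 380
  = 2924.10 kJ


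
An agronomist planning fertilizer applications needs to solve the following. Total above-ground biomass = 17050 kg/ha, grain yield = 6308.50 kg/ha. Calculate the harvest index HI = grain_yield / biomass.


HI = grain_yield / biomass
   = 6308.50 / 17050
   = 0.37


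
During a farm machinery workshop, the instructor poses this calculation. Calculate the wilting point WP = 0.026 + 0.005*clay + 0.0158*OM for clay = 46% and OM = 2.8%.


WP = 0.026 + 0.005*46 + 0.0158*2.8
   = 0.026 + 0.2300 + 0.0442
   = 0.3002


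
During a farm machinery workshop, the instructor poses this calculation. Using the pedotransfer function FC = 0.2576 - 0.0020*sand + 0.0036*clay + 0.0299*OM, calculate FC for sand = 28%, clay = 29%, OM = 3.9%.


FC = 0.2576 - 0.0020*28 + 0.0036*29 + 0.0299*3.9
   = 0.2576 - 0.0560 + 0.1044 + 0.1166
   = 0.4226


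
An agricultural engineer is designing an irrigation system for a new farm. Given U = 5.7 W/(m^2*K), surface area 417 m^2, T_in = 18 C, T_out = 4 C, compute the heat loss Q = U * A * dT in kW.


dT = 18 - (4) = 14 K
Q = U * A * dT
  = 5.7 * 417 * 14
  = 33276.60 W = 33.28 kW


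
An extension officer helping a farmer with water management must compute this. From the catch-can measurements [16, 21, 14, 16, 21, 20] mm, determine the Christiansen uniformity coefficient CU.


xbar = 108 / 6 = 18
sum|xi - xbar| = 16
CU = 100 * (1 - 16 / (6 * 18))
   = 100 * (1 - 0.1481)
   = 85.19%


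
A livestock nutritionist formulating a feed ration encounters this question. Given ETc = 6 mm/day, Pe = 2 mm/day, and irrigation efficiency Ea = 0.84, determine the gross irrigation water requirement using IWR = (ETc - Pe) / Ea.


IWR = (ETc - Pe) / Ea
    = (6 - 2) / 0.84
    = 4 / 0.84
    = 4.76 mm/day


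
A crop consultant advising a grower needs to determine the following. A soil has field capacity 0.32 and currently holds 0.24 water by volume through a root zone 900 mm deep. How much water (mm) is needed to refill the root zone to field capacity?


SMD = (FC - theta) * D
    = (0.32 - 0.24) * 900
    = 0.080 * 900
    = 72 mm


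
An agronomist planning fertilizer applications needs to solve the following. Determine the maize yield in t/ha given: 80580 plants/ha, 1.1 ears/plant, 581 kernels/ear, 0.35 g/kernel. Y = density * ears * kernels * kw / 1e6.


Y = density * ears * kernels * kw
  = 80580 * 1.1 * 581 * 0.35 g/ha
  = 18024537.30 g/ha
  = 18024.54 kg/ha = 18.02 t/ha


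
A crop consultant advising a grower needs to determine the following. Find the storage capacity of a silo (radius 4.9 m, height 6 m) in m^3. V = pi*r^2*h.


V = pi * r^2 * h
  = pi * 4.9^2 * 6
  = pi * 24.01 * 6
  = 452.58 m^3


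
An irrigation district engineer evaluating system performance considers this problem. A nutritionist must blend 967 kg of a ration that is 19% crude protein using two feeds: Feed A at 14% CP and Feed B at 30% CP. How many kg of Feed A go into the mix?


parts_A = CP_b - target = 30 - 19 = 11
parts_B = target - CP_a = 19 - 14 = 5
total_parts = 11 + 5 = 16
Feed A = 967 * 11 / 16 = 664.81 kg
Feed B = 967 * 5 / 16 = 302.19 kg

664.81 kg


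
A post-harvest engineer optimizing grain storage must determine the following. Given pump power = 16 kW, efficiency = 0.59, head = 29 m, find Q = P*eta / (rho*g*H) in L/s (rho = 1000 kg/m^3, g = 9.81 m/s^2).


Q = (P * 1000 * eta) / (rho * g * H)
  = (16 * 1000 * 0.59) / (1000 * 9.81 * 29)
  = 9440 / 284490
  = 0.03318 m^3/s = 33.18 L/s


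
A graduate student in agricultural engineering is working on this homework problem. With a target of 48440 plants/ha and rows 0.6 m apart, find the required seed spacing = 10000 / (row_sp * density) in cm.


spacing = 10000 / (row_sp * density)
        = 10000 / (0.6 * 48440)
        = 10000 / 29064
        = 0.34407 m = 34.41 cm


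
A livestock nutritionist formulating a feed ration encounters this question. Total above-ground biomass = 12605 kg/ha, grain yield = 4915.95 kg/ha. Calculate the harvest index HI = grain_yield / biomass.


HI = grain_yield / biomass
   = 4915.95 / 12605
   = 0.39


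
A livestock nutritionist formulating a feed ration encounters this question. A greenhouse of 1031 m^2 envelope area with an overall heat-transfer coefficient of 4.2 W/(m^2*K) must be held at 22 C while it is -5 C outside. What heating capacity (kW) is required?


dT = 22 - (-5) = 27 K
Q = U * A * dT
  = 4.2 * 1031 * 27
  = 116915.40 W = 116.92 kW


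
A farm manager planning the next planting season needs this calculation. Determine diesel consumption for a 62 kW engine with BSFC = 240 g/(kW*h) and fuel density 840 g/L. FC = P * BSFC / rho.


FC = P * BSFC / rho_fuel
   = 62 * 240 / 840
   = 14880 / 840
   = 17.71 L/h


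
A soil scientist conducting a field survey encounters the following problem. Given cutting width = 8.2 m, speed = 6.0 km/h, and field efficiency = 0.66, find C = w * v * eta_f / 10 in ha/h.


C = w * v * eta_f / 10
  = 8.2 * 6.0 * 0.66 / 10
  = 32.47 / 10
  = 3.25 ha/h


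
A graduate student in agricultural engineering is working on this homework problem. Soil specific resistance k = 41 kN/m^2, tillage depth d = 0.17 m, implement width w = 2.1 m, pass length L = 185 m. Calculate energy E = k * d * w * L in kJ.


E = k * d * w * L
  = 41 * 0.17 * 2.1 * 185
  = 2707.85 kJ


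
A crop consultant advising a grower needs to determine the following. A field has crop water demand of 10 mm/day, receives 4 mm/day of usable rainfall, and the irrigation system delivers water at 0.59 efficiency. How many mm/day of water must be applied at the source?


IWR = (ETc - Pe) / Ea
    = (10 - 4) / 0.59
    = 6 / 0.59
    = 10.17 mm/day


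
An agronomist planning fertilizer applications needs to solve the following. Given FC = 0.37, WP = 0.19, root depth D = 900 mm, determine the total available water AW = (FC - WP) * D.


AW = (FC - WP) * D
   = (0.37 - 0.19) * 900
   = 0.18 * 900
   = 162 mm


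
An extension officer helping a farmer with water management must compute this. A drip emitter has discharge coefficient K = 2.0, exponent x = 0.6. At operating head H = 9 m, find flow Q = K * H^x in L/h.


Q = K * H^x
  = 2.0 * 9^0.6
  = 2.0 * 3.7372
  = 7.47 L/h


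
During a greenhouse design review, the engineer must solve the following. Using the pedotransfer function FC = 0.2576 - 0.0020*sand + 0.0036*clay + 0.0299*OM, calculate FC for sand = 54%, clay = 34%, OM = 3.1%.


FC = 0.2576 - 0.0020*54 + 0.0036*34 + 0.0299*3.1
   = 0.2576 - 0.1080 + 0.1224 + 0.0927
   = 0.3647


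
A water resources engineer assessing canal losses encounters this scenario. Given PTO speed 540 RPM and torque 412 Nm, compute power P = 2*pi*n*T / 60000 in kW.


P = 2*pi*n*T / 60000
  = 2*pi * 540 * 412 / 60000
  = 1397883.07 / 60000
  = 23.30 kW


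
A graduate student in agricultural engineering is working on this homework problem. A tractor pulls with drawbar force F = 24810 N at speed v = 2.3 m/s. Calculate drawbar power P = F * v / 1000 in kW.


P = F * v / 1000
  = 24810 * 2.3 / 1000
  = 57063 / 1000
  = 57.06 kW


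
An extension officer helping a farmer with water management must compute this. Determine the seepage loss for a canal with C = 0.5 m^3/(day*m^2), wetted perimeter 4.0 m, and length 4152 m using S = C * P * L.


S = C * P * L
  = 0.5 * 4.0 * 4152
  = 8304 m^3/day


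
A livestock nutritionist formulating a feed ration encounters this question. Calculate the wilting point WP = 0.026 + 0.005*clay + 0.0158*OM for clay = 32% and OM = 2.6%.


WP = 0.026 + 0.005*32 + 0.0158*2.6
   = 0.026 + 0.1600 + 0.0411
   = 0.2271


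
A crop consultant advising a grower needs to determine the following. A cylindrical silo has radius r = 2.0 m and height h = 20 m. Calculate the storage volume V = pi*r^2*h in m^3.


V = pi * r^2 * h
  = pi * 2.0^2 * 20
  = pi * 4 * 20
  = 251.33 m^3


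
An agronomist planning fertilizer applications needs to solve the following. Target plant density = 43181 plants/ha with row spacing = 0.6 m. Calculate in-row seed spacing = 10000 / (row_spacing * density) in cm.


spacing = 10000 / (row_sp * density)
        = 10000 / (0.6 * 43181)
        = 10000 / 25908.60
        = 0.38597 m = 38.60 cm


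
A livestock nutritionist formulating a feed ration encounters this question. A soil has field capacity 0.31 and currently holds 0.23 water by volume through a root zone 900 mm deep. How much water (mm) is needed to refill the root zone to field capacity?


SMD = (FC - theta) * D
    = (0.31 - 0.23) * 900
    = 0.080 * 900
    = 72 mm


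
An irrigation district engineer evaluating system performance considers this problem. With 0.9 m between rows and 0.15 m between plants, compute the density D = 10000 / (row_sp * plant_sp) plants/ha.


D = 10000 / (row_sp * plant_sp)
  = 10000 / (0.9 * 0.15)
  = 10000 / 0.1350
  = 74074.07 plants/ha


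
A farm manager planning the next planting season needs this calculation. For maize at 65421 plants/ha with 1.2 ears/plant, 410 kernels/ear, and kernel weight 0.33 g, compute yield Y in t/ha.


Y = density * ears * kernels * kw
  = 65421 * 1.2 * 410 * 0.33 g/ha
  = 10621753.56 g/ha
  = 10621.75 kg/ha = 10.62 t/ha


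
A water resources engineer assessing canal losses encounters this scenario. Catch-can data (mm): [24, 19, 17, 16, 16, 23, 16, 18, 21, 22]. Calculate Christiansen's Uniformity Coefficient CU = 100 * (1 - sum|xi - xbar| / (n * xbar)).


xbar = 192 / 10 = 19.200
sum|xi - xbar| = 26.400
CU = 100 * (1 - 26.400 / (10 * 19.200))
   = 100 * (1 - 0.1375)
   = 86.25%


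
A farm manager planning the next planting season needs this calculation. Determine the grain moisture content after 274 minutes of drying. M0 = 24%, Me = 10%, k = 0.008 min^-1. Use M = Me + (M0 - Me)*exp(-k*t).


M = Me + (M0 - Me) * e^(-k*t)
  = 10 + (24 - 10) * e^(-0.008*274)
  = 10 + 14 * e^(-2.192)
  = 10 + 14 * 0.11169
  = 10 + 1.5637
  = 11.56%


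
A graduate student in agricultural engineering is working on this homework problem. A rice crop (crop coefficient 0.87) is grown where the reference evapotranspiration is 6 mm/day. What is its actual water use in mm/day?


ETc = Kc * ET0
    = 0.87 * 6
    = 5.22 mm/day


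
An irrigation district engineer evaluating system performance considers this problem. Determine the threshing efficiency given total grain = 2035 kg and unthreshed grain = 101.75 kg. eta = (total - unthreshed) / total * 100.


eta = (total - unthreshed) / total * 100
    = (2035 - 101.75) / 2035 * 100
    = 1933.25 / 2035 * 100
    = 95%


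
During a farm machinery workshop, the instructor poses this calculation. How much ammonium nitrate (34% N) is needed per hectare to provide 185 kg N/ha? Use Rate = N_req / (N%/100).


Rate = N_required / (N_content / 100)
     = 185 / (34 / 100)
     = 185 / 0.34
     = 544.12 kg/ha


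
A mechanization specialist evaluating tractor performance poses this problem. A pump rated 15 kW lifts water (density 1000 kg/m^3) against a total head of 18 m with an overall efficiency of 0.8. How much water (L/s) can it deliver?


Q = (P * 1000 * eta) / (rho * g * H)
  = (15 * 1000 * 0.8) / (1000 * 9.81 * 18)
  = 12000 / 176580
  = 0.06796 m^3/s = 67.96 L/s


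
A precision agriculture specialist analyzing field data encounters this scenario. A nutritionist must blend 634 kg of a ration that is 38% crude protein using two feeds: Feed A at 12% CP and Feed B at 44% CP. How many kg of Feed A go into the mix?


parts_A = CP_b - target = 44 - 38 = 6
parts_B = target - CP_a = 38 - 12 = 26
total_parts = 6 + 26 = 32
Feed A = 634 * 6 / 32 = 118.88 kg
Feed B = 634 * 26 / 32 = 515.13 kg

118.88 kg


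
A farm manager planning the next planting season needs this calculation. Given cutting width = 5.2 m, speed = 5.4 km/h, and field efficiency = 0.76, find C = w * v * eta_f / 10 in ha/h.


C = w * v * eta_f / 10
  = 5.2 * 5.4 * 0.76 / 10
  = 21.34 / 10
  = 2.13 ha/h


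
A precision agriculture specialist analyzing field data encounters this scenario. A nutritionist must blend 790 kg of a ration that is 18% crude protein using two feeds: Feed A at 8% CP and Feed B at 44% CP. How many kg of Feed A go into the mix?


parts_A = CP_b - target = 44 - 18 = 26
parts_B = target - CP_a = 18 - 8 = 10
total_parts = 26 + 10 = 36
Feed A = 790 * 26 / 36 = 570.56 kg
Feed B = 790 * 10 / 36 = 219.44 kg

570.56 kg


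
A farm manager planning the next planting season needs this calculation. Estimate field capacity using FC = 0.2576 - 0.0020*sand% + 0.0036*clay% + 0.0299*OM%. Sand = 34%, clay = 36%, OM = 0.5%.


FC = 0.2576 - 0.0020*34 + 0.0036*36 + 0.0299*0.5
   = 0.2576 - 0.0680 + 0.1296 + 0.0150
   = 0.3342


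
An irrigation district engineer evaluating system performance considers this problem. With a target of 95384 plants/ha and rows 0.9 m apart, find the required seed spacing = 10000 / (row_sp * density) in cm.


spacing = 10000 / (row_sp * density)
        = 10000 / (0.9 * 95384)
        = 10000 / 85845.60
        = 0.11649 m = 11.65 cm


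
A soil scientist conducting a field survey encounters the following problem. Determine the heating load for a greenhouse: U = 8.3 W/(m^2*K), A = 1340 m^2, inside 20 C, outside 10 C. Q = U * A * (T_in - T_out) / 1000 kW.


dT = 20 - (10) = 10 K
Q = U * A * dT
  = 8.3 * 1340 * 10
  = 111220 W = 111.22 kW


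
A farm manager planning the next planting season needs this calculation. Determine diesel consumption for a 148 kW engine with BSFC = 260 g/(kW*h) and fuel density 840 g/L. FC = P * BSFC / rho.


FC = P * BSFC / rho_fuel
   = 148 * 260 / 840
   = 38480 / 840
   = 45.81 L/h


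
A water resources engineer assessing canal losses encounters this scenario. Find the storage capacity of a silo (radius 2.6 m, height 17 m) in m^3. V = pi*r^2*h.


V = pi * r^2 * h
  = pi * 2.6^2 * 17
  = pi * 6.76 * 17
  = 361.03 m^3


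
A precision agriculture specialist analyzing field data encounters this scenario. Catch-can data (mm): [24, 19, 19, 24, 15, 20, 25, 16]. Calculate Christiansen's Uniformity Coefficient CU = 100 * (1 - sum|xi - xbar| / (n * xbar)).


xbar = 162 / 8 = 20.250
sum|xi - xbar| = 24.500
CU = 100 * (1 - 24.500 / (8 * 20.250))
   = 100 * (1 - 0.1512)
   = 84.88%


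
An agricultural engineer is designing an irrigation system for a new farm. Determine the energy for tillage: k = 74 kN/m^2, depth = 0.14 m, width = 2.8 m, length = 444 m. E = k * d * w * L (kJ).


E = k * d * w * L
  = 74 * 0.14 * 2.8 * 444
  = 12879.55 kJ


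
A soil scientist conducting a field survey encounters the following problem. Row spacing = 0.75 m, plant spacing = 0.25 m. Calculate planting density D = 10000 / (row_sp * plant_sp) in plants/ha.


D = 10000 / (row_sp * plant_sp)
  = 10000 / (0.75 * 0.25)
  = 10000 / 0.1875
  = 53333.33 plants/ha


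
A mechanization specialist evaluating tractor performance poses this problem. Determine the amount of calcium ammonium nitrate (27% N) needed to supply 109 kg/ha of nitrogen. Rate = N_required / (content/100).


Rate = N_required / (N_content / 100)
     = 109 / (27 / 100)
     = 109 / 0.27
     = 403.70 kg/ha


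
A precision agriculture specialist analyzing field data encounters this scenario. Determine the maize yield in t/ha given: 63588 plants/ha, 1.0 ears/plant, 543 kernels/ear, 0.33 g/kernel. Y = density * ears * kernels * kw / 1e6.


Y = density * ears * kernels * kw
  = 63588 * 1.0 * 543 * 0.33 g/ha
  = 11394333.72 g/ha
  = 11394.33 kg/ha = 11.39 t/ha


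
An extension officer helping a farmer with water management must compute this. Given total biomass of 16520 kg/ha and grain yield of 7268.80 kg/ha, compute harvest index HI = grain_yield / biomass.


HI = grain_yield / biomass
   = 7268.80 / 16520
   = 0.44


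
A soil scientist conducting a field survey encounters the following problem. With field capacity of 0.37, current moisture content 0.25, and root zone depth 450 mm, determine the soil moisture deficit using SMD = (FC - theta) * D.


SMD = (FC - theta) * D
    = (0.37 - 0.25) * 450
    = 0.120 * 450
    = 54 mm


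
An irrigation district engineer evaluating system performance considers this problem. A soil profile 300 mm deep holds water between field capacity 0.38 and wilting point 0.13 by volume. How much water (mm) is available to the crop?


AW = (FC - WP) * D
   = (0.38 - 0.13) * 300
   = 0.25 * 300
   = 75 mm


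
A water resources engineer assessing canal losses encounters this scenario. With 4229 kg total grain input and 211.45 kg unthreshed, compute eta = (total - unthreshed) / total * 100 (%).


eta = (total - unthreshed) / total * 100
    = (4229 - 211.45) / 4229 * 100
    = 4017.55 / 4229 * 100
    = 95%


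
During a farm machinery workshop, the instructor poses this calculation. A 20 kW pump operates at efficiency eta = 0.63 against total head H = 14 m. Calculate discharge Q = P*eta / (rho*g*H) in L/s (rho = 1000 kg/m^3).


Q = (P * 1000 * eta) / (rho * g * H)
  = (20 * 1000 * 0.63) / (1000 * 9.81 * 14)
  = 12600 / 137340
  = 0.09174 m^3/s = 91.74 L/s


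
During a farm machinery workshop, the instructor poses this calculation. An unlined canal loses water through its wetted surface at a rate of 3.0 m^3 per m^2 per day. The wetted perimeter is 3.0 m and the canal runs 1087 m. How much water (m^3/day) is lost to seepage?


S = C * P * L
  = 3.0 * 3.0 * 1087
  = 9783 m^3/day


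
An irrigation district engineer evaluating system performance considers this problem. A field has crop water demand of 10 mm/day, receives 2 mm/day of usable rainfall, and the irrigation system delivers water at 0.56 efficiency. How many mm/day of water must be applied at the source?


IWR = (ETc - Pe) / Ea
    = (10 - 2) / 0.56
    = 8 / 0.56
    = 14.29 mm/day


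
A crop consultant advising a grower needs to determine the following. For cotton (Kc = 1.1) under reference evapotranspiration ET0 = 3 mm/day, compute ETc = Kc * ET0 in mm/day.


ETc = Kc * ET0
    = 1.1 * 3
    = 3.30 mm/day


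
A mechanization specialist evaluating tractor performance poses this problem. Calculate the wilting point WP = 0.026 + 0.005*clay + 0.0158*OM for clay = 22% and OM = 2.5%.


WP = 0.026 + 0.005*22 + 0.0158*2.5
   = 0.026 + 0.1100 + 0.0395
   = 0.1755


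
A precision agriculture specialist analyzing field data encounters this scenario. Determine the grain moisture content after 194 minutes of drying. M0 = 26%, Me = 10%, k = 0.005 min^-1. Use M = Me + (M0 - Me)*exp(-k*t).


M = Me + (M0 - Me) * e^(-k*t)
  = 10 + (26 - 10) * e^(-0.005*194)
  = 10 + 16 * e^(-0.970)
  = 10 + 16 * 0.37908
  = 10 + 6.0653
  = 16.07%


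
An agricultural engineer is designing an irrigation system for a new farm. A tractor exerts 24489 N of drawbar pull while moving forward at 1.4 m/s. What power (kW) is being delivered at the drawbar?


P = F * v / 1000
  = 24489 * 1.4 / 1000
  = 34284.60 / 1000
  = 34.28 kW


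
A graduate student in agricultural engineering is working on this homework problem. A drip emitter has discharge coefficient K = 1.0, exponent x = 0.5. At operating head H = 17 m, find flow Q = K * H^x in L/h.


Q = K * H^x
  = 1.0 * 17^0.5
  = 1.0 * 4.1231
  = 4.12 L/h


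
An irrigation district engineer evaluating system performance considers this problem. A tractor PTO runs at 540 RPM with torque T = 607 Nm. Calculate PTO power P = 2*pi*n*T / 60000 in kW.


P = 2*pi*n*T / 60000
  = 2*pi * 540 * 607 / 60000
  = 2059502.48 / 60000
  = 34.33 kW


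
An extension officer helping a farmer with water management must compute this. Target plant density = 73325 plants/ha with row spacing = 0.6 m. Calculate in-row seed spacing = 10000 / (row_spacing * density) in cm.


spacing = 10000 / (row_sp * density)
        = 10000 / (0.6 * 73325)
        = 10000 / 43995
        = 0.22730 m = 22.73 cm


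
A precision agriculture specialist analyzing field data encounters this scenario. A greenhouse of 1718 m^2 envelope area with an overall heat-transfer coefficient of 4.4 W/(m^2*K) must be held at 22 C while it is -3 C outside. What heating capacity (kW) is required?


dT = 22 - (-3) = 25 K
Q = U * A * dT
  = 4.4 * 1718 * 25
  = 188980 W = 188.98 kW


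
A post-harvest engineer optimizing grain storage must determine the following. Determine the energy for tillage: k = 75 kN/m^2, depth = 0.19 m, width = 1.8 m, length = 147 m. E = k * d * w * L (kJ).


E = k * d * w * L
  = 75 * 0.19 * 1.8 * 147
  = 3770.55 kJ


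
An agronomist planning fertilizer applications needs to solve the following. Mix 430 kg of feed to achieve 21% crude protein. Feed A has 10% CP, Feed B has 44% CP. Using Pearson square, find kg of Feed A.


parts_A = CP_b - target = 44 - 21 = 23
parts_B = target - CP_a = 21 - 10 = 11
total_parts = 23 + 11 = 34
Feed A = 430 * 23 / 34 = 290.88 kg
Feed B = 430 * 11 / 34 = 139.12 kg

290.88 kg


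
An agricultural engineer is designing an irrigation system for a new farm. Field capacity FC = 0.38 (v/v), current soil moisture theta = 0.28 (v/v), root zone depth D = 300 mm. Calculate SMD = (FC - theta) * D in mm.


SMD = (FC - theta) * D
    = (0.38 - 0.28) * 300
    = 0.100 * 300
    = 30 mm


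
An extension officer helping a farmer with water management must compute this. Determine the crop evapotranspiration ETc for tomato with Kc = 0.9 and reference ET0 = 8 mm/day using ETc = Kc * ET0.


ETc = Kc * ET0
    = 0.9 * 8
    = 7.20 mm/day


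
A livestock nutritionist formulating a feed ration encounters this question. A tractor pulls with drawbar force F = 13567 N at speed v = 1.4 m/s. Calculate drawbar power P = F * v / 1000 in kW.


P = F * v / 1000
  = 13567 * 1.4 / 1000
  = 18993.80 / 1000
  = 18.99 kW


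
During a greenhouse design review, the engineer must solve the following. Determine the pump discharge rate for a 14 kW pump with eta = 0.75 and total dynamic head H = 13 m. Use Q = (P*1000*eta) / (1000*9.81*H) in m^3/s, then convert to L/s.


Q = (P * 1000 * eta) / (rho * g * H)
  = (14 * 1000 * 0.75) / (1000 * 9.81 * 13)
  = 10500 / 127530
  = 0.08233 m^3/s = 82.33 L/s


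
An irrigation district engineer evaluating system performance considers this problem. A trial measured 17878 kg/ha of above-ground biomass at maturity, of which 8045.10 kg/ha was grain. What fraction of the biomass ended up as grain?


HI = grain_yield / biomass
   = 8045.10 / 17878
   = 0.45


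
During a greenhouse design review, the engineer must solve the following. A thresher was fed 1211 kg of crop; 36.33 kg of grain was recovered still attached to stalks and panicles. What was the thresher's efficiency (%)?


eta = (total - unthreshed) / total * 100
    = (1211 - 36.33) / 1211 * 100
    = 1174.67 / 1211 * 100
    = 97%


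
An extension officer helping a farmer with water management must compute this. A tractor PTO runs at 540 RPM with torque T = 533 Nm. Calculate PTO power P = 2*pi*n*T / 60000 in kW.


P = 2*pi*n*T / 60000
  = 2*pi * 540 * 533 / 60000
  = 1808426.40 / 60000
  = 30.14 kW


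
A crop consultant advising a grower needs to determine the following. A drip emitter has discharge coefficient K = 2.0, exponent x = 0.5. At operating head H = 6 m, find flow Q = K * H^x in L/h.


Q = K * H^x
  = 2.0 * 6^0.5
  = 2.0 * 2.4495
  = 4.90 L/h


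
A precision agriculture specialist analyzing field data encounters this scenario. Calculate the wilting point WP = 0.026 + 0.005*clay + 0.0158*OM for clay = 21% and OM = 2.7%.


WP = 0.026 + 0.005*21 + 0.0158*2.7
   = 0.026 + 0.1050 + 0.0427
   = 0.1737


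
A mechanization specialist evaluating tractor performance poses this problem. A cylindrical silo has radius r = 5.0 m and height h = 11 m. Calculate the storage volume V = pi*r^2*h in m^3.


V = pi * r^2 * h
  = pi * 5.0^2 * 11
  = pi * 25 * 11
  = 863.94 m^3


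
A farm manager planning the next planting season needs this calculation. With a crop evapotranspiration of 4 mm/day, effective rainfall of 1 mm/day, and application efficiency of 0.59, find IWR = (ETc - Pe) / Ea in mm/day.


IWR = (ETc - Pe) / Ea
    = (4 - 1) / 0.59
    = 3 / 0.59
    = 5.08 mm/day


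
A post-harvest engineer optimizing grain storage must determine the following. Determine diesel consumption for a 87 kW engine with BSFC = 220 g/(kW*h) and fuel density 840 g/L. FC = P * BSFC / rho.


FC = P * BSFC / rho_fuel
   = 87 * 220 / 840
   = 19140 / 840
   = 22.79 L/h


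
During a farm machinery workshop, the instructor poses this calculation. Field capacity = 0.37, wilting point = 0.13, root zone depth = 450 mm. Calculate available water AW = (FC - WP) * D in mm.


AW = (FC - WP) * D
   = (0.37 - 0.13) * 450
   = 0.24 * 450
   = 108 mm


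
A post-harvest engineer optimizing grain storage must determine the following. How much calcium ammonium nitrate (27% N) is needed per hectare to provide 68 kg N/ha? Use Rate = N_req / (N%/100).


Rate = N_required / (N_content / 100)
     = 68 / (27 / 100)
     = 68 / 0.27
     = 251.85 kg/ha


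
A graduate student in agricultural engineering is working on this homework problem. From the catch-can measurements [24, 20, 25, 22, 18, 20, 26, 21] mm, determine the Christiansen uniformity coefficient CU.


xbar = 176 / 8 = 22
sum|xi - xbar| = 18
CU = 100 * (1 - 18 / (8 * 22))
   = 100 * (1 - 0.1023)
   = 89.77%


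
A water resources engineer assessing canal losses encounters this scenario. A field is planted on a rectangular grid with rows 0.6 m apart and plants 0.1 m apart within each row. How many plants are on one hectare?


D = 10000 / (row_sp * plant_sp)
  = 10000 / (0.6 * 0.1)
  = 10000 / 0.0600
  = 166666.67 plants/ha


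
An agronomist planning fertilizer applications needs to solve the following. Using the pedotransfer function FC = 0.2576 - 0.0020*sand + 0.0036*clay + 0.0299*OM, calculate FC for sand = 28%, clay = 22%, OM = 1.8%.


FC = 0.2576 - 0.0020*28 + 0.0036*22 + 0.0299*1.8
   = 0.2576 - 0.0560 + 0.0792 + 0.0538
   = 0.3346


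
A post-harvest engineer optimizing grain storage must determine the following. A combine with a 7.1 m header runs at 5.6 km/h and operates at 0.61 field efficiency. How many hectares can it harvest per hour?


C = w * v * eta_f / 10
  = 7.1 * 5.6 * 0.61 / 10
  = 24.25 / 10
  = 2.43 ha/h


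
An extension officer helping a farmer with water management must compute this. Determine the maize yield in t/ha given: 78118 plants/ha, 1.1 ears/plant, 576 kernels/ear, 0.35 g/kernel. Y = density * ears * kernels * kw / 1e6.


Y = density * ears * kernels * kw
  = 78118 * 1.1 * 576 * 0.35 g/ha
  = 17323447.68 g/ha
  = 17323.45 kg/ha = 17.32 t/ha


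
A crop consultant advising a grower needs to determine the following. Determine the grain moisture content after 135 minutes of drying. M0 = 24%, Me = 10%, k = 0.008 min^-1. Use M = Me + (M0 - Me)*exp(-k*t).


M = Me + (M0 - Me) * e^(-k*t)
  = 10 + (24 - 10) * e^(-0.008*135)
  = 10 + 14 * e^(-1.080)
  = 10 + 14 * 0.33960
  = 10 + 4.7543
  = 14.75%


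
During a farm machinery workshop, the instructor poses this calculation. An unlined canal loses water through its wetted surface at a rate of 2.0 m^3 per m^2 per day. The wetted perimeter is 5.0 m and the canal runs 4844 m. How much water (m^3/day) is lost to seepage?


S = C * P * L
  = 2.0 * 5.0 * 4844
  = 48440 m^3/day


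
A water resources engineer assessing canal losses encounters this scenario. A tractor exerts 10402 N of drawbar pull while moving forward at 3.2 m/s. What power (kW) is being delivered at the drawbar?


P = F * v / 1000
  = 10402 * 3.2 / 1000
  = 33286.40 / 1000
  = 33.29 kW


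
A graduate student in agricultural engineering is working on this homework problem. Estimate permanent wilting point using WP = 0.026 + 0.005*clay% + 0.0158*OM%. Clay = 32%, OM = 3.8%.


WP = 0.026 + 0.005*32 + 0.0158*3.8
   = 0.026 + 0.1600 + 0.0600
   = 0.2460


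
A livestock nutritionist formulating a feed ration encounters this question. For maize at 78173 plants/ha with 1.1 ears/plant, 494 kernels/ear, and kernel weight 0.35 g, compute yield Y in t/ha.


Y = density * ears * kernels * kw
  = 78173 * 1.1 * 494 * 0.35 g/ha
  = 14867722.87 g/ha
  = 14867.72 kg/ha = 14.87 t/ha


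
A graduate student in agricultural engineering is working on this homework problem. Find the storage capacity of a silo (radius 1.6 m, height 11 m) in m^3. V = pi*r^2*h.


V = pi * r^2 * h
  = pi * 1.6^2 * 11
  = pi * 2.56 * 11
  = 88.47 m^3


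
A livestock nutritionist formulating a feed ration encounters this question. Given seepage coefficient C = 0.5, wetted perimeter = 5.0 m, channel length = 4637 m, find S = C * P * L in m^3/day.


S = C * P * L
  = 0.5 * 5.0 * 4637
  = 11592.50 m^3/day


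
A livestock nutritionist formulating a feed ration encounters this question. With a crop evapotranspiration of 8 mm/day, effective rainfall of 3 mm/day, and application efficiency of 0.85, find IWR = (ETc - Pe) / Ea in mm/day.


IWR = (ETc - Pe) / Ea
    = (8 - 3) / 0.85
    = 5 / 0.85
    = 5.88 mm/day


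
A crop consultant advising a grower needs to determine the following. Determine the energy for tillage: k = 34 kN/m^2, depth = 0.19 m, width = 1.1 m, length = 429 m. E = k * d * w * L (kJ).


E = k * d * w * L
  = 34 * 0.19 * 1.1 * 429
  = 3048.47 kJ


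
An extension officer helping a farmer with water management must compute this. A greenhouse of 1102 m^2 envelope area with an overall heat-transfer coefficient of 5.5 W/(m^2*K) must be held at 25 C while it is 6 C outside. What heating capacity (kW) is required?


dT = 25 - (6) = 19 K
Q = U * A * dT
  = 5.5 * 1102 * 19
  = 115159 W = 115.16 kW


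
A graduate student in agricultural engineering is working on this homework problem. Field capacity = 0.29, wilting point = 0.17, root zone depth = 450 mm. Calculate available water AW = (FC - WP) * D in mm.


AW = (FC - WP) * D
   = (0.29 - 0.17) * 450
   = 0.12 * 450
   = 54 mm


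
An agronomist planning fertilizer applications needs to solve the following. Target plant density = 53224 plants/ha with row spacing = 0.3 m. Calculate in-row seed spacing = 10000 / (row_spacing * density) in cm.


spacing = 10000 / (row_sp * density)
        = 10000 / (0.3 * 53224)
        = 10000 / 15967.20
        = 0.62628 m = 62.63 cm


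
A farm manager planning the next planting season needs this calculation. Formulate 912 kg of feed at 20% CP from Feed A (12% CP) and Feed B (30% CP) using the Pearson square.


parts_A = CP_b - target = 30 - 20 = 10
parts_B = target - CP_a = 20 - 12 = 8
total_parts = 10 + 8 = 18
Feed A = 912 * 10 / 18 = 506.67 kg
Feed B = 912 * 8 / 18 = 405.33 kg

506.67 kg


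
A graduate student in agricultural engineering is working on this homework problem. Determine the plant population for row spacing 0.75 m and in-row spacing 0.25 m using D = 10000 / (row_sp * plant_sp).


D = 10000 / (row_sp * plant_sp)
  = 10000 / (0.75 * 0.25)
  = 10000 / 0.1875
  = 53333.33 plants/ha


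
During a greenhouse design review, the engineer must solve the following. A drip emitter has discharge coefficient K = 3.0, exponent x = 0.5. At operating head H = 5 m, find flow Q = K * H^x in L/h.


Q = K * H^x
  = 3.0 * 5^0.5
  = 3.0 * 2.2361
  = 6.71 L/h


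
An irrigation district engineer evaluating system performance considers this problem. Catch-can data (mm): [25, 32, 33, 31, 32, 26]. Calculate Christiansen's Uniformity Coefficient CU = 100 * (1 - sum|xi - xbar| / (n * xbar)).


xbar = 179 / 6 = 29.833
sum|xi - xbar| = 17.333
CU = 100 * (1 - 17.333 / (6 * 29.833))
   = 100 * (1 - 0.0968)
   = 90.32%


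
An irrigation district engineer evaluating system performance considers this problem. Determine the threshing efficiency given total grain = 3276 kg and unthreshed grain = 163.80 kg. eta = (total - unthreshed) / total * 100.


eta = (total - unthreshed) / total * 100
    = (3276 - 163.80) / 3276 * 100
    = 3112.20 / 3276 * 100
    = 95%


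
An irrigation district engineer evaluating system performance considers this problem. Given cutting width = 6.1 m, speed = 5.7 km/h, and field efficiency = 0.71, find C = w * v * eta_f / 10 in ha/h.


C = w * v * eta_f / 10
  = 6.1 * 5.7 * 0.71 / 10
  = 24.69 / 10
  = 2.47 ha/h


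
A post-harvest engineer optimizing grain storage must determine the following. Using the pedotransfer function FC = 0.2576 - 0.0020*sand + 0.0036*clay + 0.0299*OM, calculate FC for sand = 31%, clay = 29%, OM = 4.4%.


FC = 0.2576 - 0.0020*31 + 0.0036*29 + 0.0299*4.4
   = 0.2576 - 0.0620 + 0.1044 + 0.1316
   = 0.4316


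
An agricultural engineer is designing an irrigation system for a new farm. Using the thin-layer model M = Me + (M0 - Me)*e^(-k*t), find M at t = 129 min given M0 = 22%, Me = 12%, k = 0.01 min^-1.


M = Me + (M0 - Me) * e^(-k*t)
  = 12 + (22 - 12) * e^(-0.01*129)
  = 12 + 10 * e^(-1.290)
  = 12 + 10 * 0.27527
  = 12 + 2.7527
  = 14.75%


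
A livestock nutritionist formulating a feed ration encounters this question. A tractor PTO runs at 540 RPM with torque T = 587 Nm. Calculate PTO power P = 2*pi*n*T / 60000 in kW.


P = 2*pi*n*T / 60000
  = 2*pi * 540 * 587 / 60000
  = 1991644.08 / 60000
  = 33.19 kW


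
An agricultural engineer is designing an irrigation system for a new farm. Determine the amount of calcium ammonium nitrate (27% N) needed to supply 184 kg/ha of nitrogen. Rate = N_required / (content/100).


Rate = N_required / (N_content / 100)
     = 184 / (27 / 100)
     = 184 / 0.27
     = 681.48 kg/ha


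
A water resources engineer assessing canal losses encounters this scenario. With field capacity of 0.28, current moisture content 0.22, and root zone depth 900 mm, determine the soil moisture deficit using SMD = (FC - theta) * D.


SMD = (FC - theta) * D
    = (0.28 - 0.22) * 900
    = 0.060 * 900
    = 54 mm


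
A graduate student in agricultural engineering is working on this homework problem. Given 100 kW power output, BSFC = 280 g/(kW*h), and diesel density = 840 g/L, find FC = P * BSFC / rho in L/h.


FC = P * BSFC / rho_fuel
   = 100 * 280 / 840
   = 28000 / 840
   = 33.33 L/h


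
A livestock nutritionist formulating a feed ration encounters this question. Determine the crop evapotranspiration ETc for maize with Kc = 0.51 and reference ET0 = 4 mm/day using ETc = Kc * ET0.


ETc = Kc * ET0
    = 0.51 * 4
    = 2.04 mm/day


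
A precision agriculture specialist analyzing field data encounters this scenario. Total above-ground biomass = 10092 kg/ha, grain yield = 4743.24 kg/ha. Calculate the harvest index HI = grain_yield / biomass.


HI = grain_yield / biomass
   = 4743.24 / 10092
   = 0.47


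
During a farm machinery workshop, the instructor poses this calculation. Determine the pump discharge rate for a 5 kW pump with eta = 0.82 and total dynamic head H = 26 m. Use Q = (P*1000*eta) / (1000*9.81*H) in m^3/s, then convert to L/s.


Q = (P * 1000 * eta) / (rho * g * H)
  = (5 * 1000 * 0.82) / (1000 * 9.81 * 26)
  = 4100 / 255060
  = 0.01607 m^3/s = 16.07 L/s
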